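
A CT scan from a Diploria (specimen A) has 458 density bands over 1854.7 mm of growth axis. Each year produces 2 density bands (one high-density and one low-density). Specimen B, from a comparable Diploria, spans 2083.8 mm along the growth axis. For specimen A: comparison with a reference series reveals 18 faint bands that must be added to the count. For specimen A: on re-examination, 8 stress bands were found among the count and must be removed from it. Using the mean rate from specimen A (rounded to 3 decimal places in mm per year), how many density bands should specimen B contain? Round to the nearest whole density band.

526 density bands

Specimen A: correcting the raw count gives 458 − 8 + 18 = 468 true density bands.
Specimen A: 468 density bands at 2 per year is 468 / 2 = 234 years.
A: Mean rate = 1854.7 mm / 234 years ≈ 7.926 mm/year.
B spans 2083.8 / 7.926 = 262.91 years; at 2 density bands per year that is 262.91 × 2 ≈ 526 density bands.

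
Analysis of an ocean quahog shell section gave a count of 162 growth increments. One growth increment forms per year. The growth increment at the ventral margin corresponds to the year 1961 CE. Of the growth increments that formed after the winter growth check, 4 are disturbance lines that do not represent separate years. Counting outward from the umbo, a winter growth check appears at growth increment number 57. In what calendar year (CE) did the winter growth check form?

1860 CE

Between growth increment 57 and the ventral margin there are 162 − 57 = 105 growth increments.
105 − 4 false = 101 true growth increments after the winter growth check.
1961 − 101 = 1860 CE.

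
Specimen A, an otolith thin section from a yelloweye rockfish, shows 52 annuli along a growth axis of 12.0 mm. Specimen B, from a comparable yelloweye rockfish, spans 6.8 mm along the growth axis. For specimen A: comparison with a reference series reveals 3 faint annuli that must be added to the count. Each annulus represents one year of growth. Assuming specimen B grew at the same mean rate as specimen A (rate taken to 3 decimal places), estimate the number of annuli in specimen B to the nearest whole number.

31 annuli

Specimen A: correcting the raw count gives 52 + 3 = 55 true annuli.
A: 12.0 mm over 55 years gives 12.0 / 55 ≈ 0.218 mm per year.
Specimen B: 6.8 mm / 0.218 mm per year = 31.19 years ≈ 31 annuli.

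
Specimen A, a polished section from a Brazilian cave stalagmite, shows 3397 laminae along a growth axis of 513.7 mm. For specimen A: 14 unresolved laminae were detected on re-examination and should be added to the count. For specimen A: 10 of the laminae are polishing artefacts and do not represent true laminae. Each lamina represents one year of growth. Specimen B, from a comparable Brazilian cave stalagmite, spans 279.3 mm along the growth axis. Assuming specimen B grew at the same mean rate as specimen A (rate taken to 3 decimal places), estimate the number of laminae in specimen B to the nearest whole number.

Specimen A: true lamina count = 3397 − 10 + 14 = 3401.
A: Extension rate ≈ 513.7 / 3401 = 0.151 mm/yr.
B spans 279.3 / 0.151 = 1849.67 years ≈ 1850 laminae.

1850 laminae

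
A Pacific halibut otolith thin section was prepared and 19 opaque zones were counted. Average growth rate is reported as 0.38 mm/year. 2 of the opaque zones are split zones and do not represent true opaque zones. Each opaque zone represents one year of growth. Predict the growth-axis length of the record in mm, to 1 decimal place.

Adjusted count: 19 − 2 = 17 opaque zones.
Length ≈ 0.38 × 17 = 6.5 mm.

6.5 mm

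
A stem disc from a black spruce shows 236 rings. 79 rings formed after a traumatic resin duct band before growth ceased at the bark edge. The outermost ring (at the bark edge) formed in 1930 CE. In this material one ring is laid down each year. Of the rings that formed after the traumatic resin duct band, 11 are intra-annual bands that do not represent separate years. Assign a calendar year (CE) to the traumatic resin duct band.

1862 CE

79 rings formed after the traumatic resin duct band.
79 − 11 false = 68 true rings after the traumatic resin duct band.
The ring at the bark edge is 1930 CE, so the traumatic resin duct band dates to 1930 − 68 = 1862 CE.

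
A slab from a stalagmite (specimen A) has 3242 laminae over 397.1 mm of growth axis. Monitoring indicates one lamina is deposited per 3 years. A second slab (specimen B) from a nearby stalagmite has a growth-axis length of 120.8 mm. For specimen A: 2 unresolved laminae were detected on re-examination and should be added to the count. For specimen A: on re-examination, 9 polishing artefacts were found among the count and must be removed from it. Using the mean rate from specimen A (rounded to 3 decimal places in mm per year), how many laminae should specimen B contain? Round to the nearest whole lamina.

Specimen A: correcting the raw count gives 3242 − 9 + 2 = 3235 true laminae.
Specimen A: 3235 laminae at 3 years each span 3235 × 3 = 9705 years.
A: Extension rate ≈ 397.1 / 9705 = 0.041 mm/year.
For B, 120.8 / 0.041 = 2946.34 years; at 3 years per lamina that is 2946.34 / 3 ≈ 982 laminae.

982 laminae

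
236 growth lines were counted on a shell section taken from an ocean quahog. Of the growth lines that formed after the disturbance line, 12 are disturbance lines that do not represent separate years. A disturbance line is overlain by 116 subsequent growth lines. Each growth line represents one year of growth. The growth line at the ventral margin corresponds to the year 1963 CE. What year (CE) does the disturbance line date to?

There are 116 growth lines younger than the disturbance line.
Removing the 12 false growth lines leaves 116 − 12 = 104 true growth lines beyond the disturbance line.
The growth line at the ventral margin is 1963 CE, so the disturbance line dates to 1963 − 104 = 1859 CE.

1859 CE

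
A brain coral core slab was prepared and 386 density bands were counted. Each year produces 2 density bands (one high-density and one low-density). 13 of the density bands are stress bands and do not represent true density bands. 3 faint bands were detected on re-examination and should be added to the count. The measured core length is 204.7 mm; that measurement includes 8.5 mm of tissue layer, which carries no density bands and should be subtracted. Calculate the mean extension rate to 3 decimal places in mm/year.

1.044 mm/year

Adjusted count: 386 − 13 + 3 = 376 density bands.
With 2 density bands per year, 376 / 2 = 188 years.
Net length = 204.7 − 8.5 = 196.2 mm.
196.2 mm over 188 years gives 196.2 / 188 ≈ 1.044 mm/year.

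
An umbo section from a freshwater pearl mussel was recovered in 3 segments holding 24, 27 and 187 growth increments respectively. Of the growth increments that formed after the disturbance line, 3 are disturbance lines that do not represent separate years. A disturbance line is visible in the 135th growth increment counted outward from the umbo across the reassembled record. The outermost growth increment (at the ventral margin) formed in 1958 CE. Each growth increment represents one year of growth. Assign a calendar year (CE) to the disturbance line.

Total growth increments = 24 + 27 + 187 = 238.
The disturbance line sits at growth increment 135 from the umbo, so 238 − 135 = 103 growth increments formed after it.
103 − 3 false = 100 true growth increments after the disturbance line.
1958 − 100 = 1858 CE.

1858 CE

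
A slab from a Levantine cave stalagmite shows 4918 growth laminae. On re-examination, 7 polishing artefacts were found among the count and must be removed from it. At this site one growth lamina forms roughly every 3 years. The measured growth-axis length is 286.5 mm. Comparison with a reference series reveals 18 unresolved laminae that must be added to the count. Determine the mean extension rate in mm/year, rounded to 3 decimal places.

0.019 mm/year

Adjusted count: 4918 − 7 + 18 = 4929 growth laminae.
Multiplying by 3 years per growth lamina: 4929 × 3 = 14787 years.
Mean rate = 286.5 mm / 14787 years ≈ 0.019 mm/year.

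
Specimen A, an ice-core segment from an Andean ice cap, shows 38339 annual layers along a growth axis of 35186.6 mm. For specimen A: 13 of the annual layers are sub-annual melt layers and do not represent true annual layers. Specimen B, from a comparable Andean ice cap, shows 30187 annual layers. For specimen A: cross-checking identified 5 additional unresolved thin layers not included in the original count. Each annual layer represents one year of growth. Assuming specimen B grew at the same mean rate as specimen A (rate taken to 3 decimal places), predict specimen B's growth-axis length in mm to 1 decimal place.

Specimen A: after corrections the count is 38339 − 13 + 5 = 38331 annual layers.
A: Extension rate ≈ 35186.6 / 38331 = 0.918 mm/year.
For B, 0.918 mm/year × 30187 years = 27711.7 mm.

27711.7 mm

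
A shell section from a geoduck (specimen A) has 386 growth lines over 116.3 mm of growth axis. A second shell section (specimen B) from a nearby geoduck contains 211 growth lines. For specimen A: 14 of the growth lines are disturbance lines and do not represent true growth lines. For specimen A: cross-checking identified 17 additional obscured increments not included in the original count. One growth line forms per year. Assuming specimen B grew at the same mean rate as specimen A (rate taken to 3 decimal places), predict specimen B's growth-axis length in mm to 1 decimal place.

63.1 mm

Specimen A: adjusted count: 386 − 14 + 17 = 389 growth lines.
A: Mean rate = 116.3 mm / 389 years ≈ 0.299 mm/yr.
For B, 0.299 mm/year × 211 years = 63.1 mm.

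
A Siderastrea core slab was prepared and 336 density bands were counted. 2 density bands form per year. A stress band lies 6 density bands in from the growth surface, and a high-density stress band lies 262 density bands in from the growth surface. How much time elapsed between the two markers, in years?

The two markers are separated by 262 − 6 = 256 density bands.
Dividing by 2 density bands per year: 256 / 2 = 128 years.

128 yr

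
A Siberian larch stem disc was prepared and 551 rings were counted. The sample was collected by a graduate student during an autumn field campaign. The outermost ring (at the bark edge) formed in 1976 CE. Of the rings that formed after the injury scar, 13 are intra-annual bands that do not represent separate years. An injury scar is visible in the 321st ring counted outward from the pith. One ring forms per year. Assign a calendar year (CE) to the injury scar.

1759 CE

Between ring 321 and the bark edge there are 551 − 321 = 230 rings.
Removing the 13 false rings leaves 230 − 13 = 217 true rings beyond the injury scar.
1976 − 217 = 1759 CE.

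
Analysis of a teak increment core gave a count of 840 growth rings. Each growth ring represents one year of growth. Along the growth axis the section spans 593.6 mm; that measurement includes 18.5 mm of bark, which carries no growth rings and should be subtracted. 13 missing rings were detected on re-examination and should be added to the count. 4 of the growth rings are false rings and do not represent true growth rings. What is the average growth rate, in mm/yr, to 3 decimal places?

0.677 mm/yr

After corrections the count is 840 − 4 + 13 = 849 growth rings.
Net length = 593.6 − 18.5 = 575.1 mm.
Mean rate = 575.1 mm / 849 years ≈ 0.677 mm/yr.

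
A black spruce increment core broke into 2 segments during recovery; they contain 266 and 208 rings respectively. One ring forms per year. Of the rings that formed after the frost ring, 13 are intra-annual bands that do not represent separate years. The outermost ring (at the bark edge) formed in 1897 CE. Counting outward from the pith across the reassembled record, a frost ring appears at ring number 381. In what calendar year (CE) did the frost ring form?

Total rings = 266 + 208 = 474.
The frost ring sits at ring 381 from the pith, so 474 − 381 = 93 rings formed after it.
93 − 13 false = 80 true rings after the frost ring.
1897 − 80 = 1817 CE.

1817 CE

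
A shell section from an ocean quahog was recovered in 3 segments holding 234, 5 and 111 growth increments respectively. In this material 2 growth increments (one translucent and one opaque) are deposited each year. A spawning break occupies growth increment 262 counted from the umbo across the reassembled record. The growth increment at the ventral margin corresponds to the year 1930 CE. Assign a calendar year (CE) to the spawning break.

1886 CE

Total growth increments = 234 + 5 + 111 = 350.
350 − 262 = 88 growth increments lie beyond the spawning break toward the ventral margin.
Dividing by 2 growth increments per year: 88 / 2 = 44 years.
1930 − 44 = 1886 CE.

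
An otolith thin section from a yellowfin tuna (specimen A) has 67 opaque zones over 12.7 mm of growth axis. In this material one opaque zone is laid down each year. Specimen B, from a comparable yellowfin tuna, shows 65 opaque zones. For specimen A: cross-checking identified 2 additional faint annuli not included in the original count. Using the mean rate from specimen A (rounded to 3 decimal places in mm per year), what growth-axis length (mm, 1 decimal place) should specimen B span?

Specimen A: correcting the raw count gives 67 + 2 = 69 true opaque zones.
A: 12.7 mm over 69 years gives 12.7 / 69 ≈ 0.184 mm/yr.
B's length ≈ 0.184 × 65 = 12.0 mm.

12.0 mm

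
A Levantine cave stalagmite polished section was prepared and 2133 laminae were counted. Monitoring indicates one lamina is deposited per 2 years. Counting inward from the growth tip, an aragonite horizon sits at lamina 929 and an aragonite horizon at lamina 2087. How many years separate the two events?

The two markers are separated by 2087 − 929 = 1158 laminae.
Multiplying by 2 years per lamina: 1158 × 2 = 2316 years.

2316 yr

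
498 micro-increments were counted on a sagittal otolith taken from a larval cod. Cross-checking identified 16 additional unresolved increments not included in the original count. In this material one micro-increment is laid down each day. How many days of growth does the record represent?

Correcting the raw count gives 498 + 16 = 514 true micro-increments.
With a one-to-one micro-increment periodicity this is 514 days.

514 days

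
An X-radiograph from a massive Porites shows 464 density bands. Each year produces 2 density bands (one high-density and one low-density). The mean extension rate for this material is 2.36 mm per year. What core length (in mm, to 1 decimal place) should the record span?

547.5 mm

With 2 density bands per year, 464 / 2 = 232 years.
232 years at 2.36 mm/year gives 2.36 × 232 = 547.5 mm.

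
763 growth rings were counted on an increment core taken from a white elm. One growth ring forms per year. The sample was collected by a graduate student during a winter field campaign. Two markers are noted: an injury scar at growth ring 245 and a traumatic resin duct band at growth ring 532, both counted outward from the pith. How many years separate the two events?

287 yr

The two markers are separated by 532 − 245 = 287 growth rings.
That is 287 years at one growth ring per year.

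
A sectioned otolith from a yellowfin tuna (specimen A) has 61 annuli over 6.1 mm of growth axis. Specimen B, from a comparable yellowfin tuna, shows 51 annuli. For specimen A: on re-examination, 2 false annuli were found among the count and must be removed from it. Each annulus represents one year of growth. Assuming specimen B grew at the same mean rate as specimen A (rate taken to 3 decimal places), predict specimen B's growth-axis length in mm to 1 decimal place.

5.3 mm

Specimen A: true annulus count = 61 − 2 = 59.
A: Extension rate ≈ 6.1 / 59 = 0.103 mm/yr.
B's length ≈ 0.103 × 51 = 5.3 mm.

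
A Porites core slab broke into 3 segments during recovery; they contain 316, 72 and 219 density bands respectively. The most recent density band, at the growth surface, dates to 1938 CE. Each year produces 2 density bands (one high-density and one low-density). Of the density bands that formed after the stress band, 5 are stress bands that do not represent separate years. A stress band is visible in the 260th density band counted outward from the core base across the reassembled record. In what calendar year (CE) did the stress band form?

1767 CE

Total density bands = 316 + 72 + 219 = 607.
The stress band sits at density band 260 from the core base, so 607 − 260 = 347 density bands formed after it.
347 − 5 false = 342 true density bands after the stress band.
342 density bands at 2 per year is 342 / 2 = 171 years.
The density band at the growth surface is 1938 CE, so the stress band dates to 1938 − 171 = 1767 CE.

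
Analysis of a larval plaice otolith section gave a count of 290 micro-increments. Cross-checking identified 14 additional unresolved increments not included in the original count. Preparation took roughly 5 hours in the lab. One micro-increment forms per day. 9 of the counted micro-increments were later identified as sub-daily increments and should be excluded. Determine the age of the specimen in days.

Correcting the raw count gives 290 − 9 + 14 = 295 true micro-increments.
With a one-to-one micro-increment periodicity this is 295 days.

295 days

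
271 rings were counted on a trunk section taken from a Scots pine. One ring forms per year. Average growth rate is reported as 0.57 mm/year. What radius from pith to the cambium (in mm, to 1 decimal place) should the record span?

The record spans 271 years at 0.57 mm per year.
Predicted length = 0.57 mm/year × 271 years = 154.5 mm.

154.5 mm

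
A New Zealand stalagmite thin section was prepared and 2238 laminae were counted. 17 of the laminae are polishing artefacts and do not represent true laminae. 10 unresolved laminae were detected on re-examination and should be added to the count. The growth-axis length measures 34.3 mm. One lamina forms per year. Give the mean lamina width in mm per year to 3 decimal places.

0.015 mm per year

Correcting the raw count gives 2238 − 17 + 10 = 2231 true laminae.
34.3 mm over 2231 years gives 34.3 / 2231 ≈ 0.015 mm per year.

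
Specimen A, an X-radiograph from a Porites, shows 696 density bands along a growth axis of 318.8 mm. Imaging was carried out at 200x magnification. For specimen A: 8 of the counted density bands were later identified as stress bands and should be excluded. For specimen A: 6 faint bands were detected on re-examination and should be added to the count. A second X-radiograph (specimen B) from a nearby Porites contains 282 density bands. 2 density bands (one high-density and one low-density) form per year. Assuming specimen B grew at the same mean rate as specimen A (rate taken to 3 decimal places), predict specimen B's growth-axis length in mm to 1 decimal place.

Specimen A: adjusted count: 696 − 8 + 6 = 694 density bands.
Specimen A: dividing by 2 density bands per year: 694 / 2 = 347 years.
A: Mean rate = 318.8 mm / 347 years ≈ 0.919 mm/year.
Specimen B: 282 density bands at 2 per year is 282 / 2 = 141 years. B's length ≈ 0.919 × 141 = 129.6 mm.

129.6 mm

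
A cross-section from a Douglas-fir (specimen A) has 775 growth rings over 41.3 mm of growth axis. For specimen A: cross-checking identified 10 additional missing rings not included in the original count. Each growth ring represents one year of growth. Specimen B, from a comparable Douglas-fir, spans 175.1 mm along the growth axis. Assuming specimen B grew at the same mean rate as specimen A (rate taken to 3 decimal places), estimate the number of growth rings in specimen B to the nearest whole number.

Specimen A: adjusted count: 775 + 10 = 785 growth rings.
A: Mean rate = 41.3 mm / 785 years ≈ 0.053 mm/yr.
Specimen B: 175.1 mm / 0.053 mm per year = 3303.77 years ≈ 3304 growth rings.

3304 growth rings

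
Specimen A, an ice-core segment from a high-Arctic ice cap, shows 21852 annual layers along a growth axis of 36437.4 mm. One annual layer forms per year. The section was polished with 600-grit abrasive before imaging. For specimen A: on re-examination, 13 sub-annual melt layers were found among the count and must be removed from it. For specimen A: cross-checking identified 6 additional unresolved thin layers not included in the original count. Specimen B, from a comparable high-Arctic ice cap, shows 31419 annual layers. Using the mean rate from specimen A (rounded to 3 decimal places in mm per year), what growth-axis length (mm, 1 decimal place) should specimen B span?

52406.9 mm

Specimen A: adjusted count: 21852 − 13 + 6 = 21845 annual layers.
A: Extension rate ≈ 36437.4 / 21845 = 1.668 mm per year.
For B, 1.668 mm/year × 31419 years = 52406.9 mm.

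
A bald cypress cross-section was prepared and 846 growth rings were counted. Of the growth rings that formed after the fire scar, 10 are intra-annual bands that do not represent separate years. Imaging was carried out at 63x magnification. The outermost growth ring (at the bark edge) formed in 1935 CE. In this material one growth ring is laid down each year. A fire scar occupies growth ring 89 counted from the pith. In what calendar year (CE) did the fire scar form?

1188 CE

846 − 89 = 757 growth rings lie beyond the fire scar toward the bark edge.
Excluding 10 false growth rings: 757 − 10 = 747.
Counting back 747 years from 1935 CE places the fire scar in 1935 − 747 = 1188 CE.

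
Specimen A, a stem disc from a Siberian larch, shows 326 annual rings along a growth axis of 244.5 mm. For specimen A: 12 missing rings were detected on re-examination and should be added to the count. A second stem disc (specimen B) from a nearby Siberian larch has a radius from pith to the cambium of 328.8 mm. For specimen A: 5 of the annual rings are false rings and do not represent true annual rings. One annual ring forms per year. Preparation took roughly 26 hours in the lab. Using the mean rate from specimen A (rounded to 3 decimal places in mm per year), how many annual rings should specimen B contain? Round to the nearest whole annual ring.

Specimen A: correcting the raw count gives 326 − 5 + 12 = 333 true annual rings.
A: 244.5 mm over 333 years gives 244.5 / 333 ≈ 0.734 mm per year.
B spans 328.8 / 0.734 = 447.96 years ≈ 448 annual rings.

448 annual rings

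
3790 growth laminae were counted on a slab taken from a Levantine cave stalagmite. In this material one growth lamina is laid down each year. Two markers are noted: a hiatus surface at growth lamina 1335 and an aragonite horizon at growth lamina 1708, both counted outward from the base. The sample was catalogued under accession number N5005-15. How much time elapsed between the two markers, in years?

Separation: 1708 − 1335 = 373 growth laminae.
One growth lamina per year makes the interval 373 years.

373 yr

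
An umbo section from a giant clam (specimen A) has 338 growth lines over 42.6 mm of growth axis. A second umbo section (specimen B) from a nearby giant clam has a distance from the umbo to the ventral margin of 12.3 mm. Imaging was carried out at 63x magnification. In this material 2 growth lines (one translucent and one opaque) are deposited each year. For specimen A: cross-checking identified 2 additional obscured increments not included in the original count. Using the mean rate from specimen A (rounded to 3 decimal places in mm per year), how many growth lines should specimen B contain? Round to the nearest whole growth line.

98 growth lines

Specimen A: correcting the raw count gives 338 + 2 = 340 true growth lines.
Specimen A: 340 growth lines at 2 per year is 340 / 2 = 170 years.
A: 42.6 mm over 170 years gives 42.6 / 170 ≈ 0.251 mm/year.
B spans 12.3 / 0.251 = 49.00 years; at 2 growth lines per year that is 49.00 × 2 ≈ 98 growth lines.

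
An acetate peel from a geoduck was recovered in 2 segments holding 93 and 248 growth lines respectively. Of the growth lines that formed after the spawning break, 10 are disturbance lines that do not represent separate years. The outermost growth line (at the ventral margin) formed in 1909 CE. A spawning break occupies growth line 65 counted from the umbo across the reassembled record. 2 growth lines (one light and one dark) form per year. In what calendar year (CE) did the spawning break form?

Total growth lines = 93 + 248 = 341.
341 − 65 = 276 growth lines lie beyond the spawning break toward the ventral margin.
276 − 10 false = 266 true growth lines after the spawning break.
With 2 growth lines per year, 266 / 2 = 133 years.
Counting back 133 years from 1909 CE places the spawning break in 1909 − 133 = 1776 CE.

1776 CE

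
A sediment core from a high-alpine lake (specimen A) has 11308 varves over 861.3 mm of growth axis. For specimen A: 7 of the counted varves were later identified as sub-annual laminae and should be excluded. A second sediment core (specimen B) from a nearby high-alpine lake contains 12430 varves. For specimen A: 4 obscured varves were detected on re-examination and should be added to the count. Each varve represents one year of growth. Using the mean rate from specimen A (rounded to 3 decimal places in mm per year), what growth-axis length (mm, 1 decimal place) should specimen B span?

944.7 mm

Specimen A: after corrections the count is 11308 − 7 + 4 = 11305 varves.
A: 861.3 mm over 11305 years gives 861.3 / 11305 ≈ 0.076 mm per year.
Length of B = 0.076 × 12430 = 944.7 mm.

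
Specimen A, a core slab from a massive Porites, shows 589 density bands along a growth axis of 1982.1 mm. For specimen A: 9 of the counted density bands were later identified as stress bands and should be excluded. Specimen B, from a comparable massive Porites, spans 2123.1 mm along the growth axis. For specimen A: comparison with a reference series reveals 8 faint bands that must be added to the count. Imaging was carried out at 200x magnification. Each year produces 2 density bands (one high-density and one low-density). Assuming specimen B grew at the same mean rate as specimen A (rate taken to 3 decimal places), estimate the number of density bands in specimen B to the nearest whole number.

630 density bands

Specimen A: after corrections the count is 589 − 9 + 8 = 588 density bands.
Specimen A: with 2 density bands per year, 588 / 2 = 294 years.
A: Mean rate = 1982.1 mm / 294 years ≈ 6.742 mm/yr.
For B, 2123.1 / 6.742 = 314.91 years; at 2 density bands per year that is 314.91 × 2 ≈ 630 density bands.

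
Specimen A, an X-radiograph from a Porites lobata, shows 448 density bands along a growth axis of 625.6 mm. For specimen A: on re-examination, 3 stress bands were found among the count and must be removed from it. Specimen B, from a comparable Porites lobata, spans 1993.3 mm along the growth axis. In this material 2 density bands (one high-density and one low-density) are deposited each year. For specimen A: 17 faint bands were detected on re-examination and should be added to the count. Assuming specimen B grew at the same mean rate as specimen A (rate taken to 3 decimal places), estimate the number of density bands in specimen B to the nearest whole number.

1472 density bands

Specimen A: adjusted count: 448 − 3 + 17 = 462 density bands.
Specimen A: with 2 density bands per year, 462 / 2 = 231 years.
A: Mean rate = 625.6 mm / 231 years ≈ 2.708 mm per year.
For B, 1993.3 / 2.708 = 736.08 years; at 2 density bands per year that is 736.08 × 2 ≈ 1472 density bands.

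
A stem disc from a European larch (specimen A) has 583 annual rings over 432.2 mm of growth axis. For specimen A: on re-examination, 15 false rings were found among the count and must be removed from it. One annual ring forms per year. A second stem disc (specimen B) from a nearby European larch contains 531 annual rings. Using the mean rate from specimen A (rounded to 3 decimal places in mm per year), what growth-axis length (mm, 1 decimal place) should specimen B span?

Specimen A: true annual ring count = 583 − 15 = 568.
A: Mean rate = 432.2 mm / 568 years ≈ 0.761 mm/yr.
B's length ≈ 0.761 × 531 = 404.1 mm.

404.1 mm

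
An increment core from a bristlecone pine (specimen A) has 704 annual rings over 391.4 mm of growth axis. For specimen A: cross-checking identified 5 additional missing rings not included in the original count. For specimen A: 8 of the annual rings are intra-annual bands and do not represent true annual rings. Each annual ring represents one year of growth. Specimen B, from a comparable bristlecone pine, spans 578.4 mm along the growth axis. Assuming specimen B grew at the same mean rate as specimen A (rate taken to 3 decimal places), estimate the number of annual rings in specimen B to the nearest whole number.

Specimen A: after corrections the count is 704 − 8 + 5 = 701 annual rings.
A: Mean rate = 391.4 mm / 701 years ≈ 0.558 mm/year.
B spans 578.4 / 0.558 = 1036.56 years ≈ 1037 annual rings.

1037 annual rings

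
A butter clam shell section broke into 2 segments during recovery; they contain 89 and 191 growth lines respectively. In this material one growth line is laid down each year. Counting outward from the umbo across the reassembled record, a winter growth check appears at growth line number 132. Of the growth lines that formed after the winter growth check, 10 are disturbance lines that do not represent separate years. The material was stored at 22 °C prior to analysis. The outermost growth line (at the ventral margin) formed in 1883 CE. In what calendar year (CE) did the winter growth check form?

Total growth lines = 89 + 191 = 280.
The winter growth check sits at growth line 132 from the umbo, so 280 − 132 = 148 growth lines formed after it.
Excluding 10 false growth lines: 148 − 10 = 138.
The growth line at the ventral margin is 1883 CE, so the winter growth check dates to 1883 − 138 = 1745 CE.

1745 CE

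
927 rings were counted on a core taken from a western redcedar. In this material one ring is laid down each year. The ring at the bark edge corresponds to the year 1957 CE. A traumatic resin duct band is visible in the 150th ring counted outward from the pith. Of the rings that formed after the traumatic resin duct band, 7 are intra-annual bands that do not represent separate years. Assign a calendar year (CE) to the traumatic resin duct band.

The traumatic resin duct band sits at ring 150 from the pith, so 927 − 150 = 777 rings formed after it.
Excluding 7 false rings: 777 − 7 = 770.
Counting back 770 years from 1957 CE places the traumatic resin duct band in 1957 − 770 = 1187 CE.

1187 CE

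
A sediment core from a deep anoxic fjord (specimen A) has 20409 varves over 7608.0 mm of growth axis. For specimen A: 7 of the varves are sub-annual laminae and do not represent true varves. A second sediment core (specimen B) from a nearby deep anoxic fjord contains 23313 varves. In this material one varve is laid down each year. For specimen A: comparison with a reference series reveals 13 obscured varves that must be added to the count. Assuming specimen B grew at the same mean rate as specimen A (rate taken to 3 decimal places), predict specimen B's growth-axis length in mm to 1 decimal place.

8695.7 mm

Specimen A: true varve count = 20409 − 7 + 13 = 20415.
A: Mean rate = 7608.0 mm / 20415 years ≈ 0.373 mm per year.
For B, 0.373 mm/year × 23313 years = 8695.7 mm.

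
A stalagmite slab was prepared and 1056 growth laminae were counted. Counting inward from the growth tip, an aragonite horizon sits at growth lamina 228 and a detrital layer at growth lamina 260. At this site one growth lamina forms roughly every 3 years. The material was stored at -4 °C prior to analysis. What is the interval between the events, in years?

96 years

The two markers are separated by 260 − 228 = 32 growth laminae.
At 3 years per growth lamina, 32 × 3 = 96 years.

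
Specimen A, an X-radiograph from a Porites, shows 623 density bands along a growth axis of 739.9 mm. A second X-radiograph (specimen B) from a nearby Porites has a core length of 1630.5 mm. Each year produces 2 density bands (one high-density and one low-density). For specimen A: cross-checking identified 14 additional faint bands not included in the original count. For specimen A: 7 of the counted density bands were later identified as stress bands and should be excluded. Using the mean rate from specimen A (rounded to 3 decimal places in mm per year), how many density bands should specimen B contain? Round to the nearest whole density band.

1388 density bands

Specimen A: adjusted count: 623 − 7 + 14 = 630 density bands.
Specimen A: 630 density bands at 2 per year is 630 / 2 = 315 years.
A: 739.9 mm over 315 years gives 739.9 / 315 ≈ 2.349 mm/year.
B spans 1630.5 / 2.349 = 694.13 years; at 2 density bands per year that is 694.13 × 2 ≈ 1388 density bands.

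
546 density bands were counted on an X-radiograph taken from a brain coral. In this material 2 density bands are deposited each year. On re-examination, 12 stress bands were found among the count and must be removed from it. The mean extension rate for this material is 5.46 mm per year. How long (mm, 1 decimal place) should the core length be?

1457.8 mm

After corrections the count is 546 − 12 = 534 density bands.
534 density bands at 2 per year is 534 / 2 = 267 years.
Predicted length = 5.46 mm/year × 267 years = 1457.8 mm.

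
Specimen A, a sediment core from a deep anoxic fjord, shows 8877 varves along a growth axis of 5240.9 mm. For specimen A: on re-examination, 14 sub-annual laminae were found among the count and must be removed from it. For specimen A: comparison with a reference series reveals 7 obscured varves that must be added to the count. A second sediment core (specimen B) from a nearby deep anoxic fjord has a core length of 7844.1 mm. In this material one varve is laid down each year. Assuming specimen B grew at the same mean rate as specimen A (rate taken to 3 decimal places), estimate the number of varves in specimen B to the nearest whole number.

13273 varves

Specimen A: after corrections the count is 8877 − 14 + 7 = 8870 varves.
A: Extension rate ≈ 5240.9 / 8870 = 0.591 mm per year.
B spans 7844.1 / 0.591 = 13272.59 years ≈ 13273 varves.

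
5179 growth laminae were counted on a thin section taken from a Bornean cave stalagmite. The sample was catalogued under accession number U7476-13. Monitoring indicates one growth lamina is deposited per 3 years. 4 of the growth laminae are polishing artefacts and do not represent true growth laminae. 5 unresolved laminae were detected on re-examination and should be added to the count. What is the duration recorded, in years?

15540 years

Adjusted count: 5179 − 4 + 5 = 5180 growth laminae.
At 3 years per growth lamina, 5180 × 3 = 15540 years.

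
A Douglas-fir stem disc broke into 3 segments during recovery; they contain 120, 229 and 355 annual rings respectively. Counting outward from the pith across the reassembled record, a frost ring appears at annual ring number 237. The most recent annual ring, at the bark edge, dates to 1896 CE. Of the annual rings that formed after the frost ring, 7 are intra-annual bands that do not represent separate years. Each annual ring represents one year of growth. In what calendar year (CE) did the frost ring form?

Total annual rings = 120 + 229 + 355 = 704.
Between annual ring 237 and the bark edge there are 704 − 237 = 467 annual rings.
467 − 7 false = 460 true annual rings after the frost ring.
1896 − 460 = 1436 CE.

1436 CE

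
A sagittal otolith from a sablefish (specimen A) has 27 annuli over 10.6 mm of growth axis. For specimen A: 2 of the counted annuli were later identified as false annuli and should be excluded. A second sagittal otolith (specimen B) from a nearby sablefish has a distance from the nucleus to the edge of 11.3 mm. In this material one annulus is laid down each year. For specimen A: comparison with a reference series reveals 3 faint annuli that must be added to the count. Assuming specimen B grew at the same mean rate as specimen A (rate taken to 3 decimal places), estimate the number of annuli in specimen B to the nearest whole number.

30 annuli

Specimen A: true annulus count = 27 − 2 + 3 = 28.
A: Mean rate = 10.6 mm / 28 years ≈ 0.379 mm per year.
Specimen B: 11.3 mm / 0.379 mm per year = 29.82 years ≈ 30 annuli.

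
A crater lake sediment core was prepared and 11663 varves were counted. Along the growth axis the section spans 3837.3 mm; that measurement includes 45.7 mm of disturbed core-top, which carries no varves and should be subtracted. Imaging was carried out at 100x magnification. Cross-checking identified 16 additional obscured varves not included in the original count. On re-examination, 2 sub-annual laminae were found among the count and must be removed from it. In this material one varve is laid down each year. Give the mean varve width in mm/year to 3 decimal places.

0.325 mm/year

After corrections the count is 11663 − 2 + 16 = 11677 varves.
Net length = 3837.3 − 45.7 = 3791.6 mm.
Extension rate ≈ 3791.6 / 11677 = 0.325 mm/year.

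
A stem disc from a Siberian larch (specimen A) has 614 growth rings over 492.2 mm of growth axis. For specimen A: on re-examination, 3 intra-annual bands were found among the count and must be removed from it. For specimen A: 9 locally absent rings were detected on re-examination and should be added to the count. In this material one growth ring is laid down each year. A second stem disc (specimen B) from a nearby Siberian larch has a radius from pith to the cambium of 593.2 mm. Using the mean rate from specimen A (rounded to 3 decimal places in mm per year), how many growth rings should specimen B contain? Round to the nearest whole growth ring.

747 growth rings

Specimen A: after corrections the count is 614 − 3 + 9 = 620 growth rings.
A: 492.2 mm over 620 years gives 492.2 / 620 ≈ 0.794 mm/year.
Specimen B: 593.2 mm / 0.794 mm per year = 747.10 years ≈ 747 growth rings.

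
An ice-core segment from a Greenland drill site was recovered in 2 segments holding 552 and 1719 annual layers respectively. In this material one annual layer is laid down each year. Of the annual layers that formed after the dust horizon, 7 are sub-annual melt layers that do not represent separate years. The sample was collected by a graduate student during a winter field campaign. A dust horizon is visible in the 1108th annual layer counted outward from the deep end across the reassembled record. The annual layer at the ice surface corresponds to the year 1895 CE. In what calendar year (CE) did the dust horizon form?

739 CE

Total annual layers = 552 + 1719 = 2271.
2271 − 1108 = 1163 annual layers lie beyond the dust horizon toward the ice surface.
1163 − 7 false = 1156 true annual layers after the dust horizon.
The annual layer at the ice surface is 1895 CE, so the dust horizon dates to 1895 − 1156 = 739 CE.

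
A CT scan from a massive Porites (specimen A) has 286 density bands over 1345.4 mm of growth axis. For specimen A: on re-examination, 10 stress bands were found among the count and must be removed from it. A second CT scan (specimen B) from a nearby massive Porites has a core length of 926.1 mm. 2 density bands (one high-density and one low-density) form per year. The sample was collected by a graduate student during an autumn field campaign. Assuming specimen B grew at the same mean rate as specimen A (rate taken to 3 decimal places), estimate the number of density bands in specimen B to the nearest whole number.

Specimen A: after corrections the count is 286 − 10 = 276 density bands.
Specimen A: dividing by 2 density bands per year: 276 / 2 = 138 years.
A: Extension rate ≈ 1345.4 / 138 = 9.749 mm/yr.
B spans 926.1 / 9.749 = 94.99 years; at 2 density bands per year that is 94.99 × 2 ≈ 190 density bands.

190 density bands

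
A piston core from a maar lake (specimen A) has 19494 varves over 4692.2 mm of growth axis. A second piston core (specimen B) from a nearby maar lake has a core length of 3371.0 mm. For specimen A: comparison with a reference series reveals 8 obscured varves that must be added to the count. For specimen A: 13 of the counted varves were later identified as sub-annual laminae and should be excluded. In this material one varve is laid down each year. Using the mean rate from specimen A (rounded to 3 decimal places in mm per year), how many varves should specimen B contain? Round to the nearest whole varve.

Specimen A: adjusted count: 19494 − 13 + 8 = 19489 varves.
A: Mean rate = 4692.2 mm / 19489 years ≈ 0.241 mm/yr.
Specimen B: 3371.0 mm / 0.241 mm per year = 13987.55 years ≈ 13988 varves.

13988 varves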